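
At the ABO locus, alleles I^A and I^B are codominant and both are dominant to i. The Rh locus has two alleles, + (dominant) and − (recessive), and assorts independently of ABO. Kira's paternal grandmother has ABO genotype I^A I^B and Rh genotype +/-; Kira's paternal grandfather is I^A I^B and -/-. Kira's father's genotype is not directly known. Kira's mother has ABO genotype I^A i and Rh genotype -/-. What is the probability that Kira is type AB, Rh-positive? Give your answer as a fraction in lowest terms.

1/16

Kira's father's ABO genotype from I^A I^B × I^A I^B: 1/4 I^A I^A, 1/2 I^A I^B, 1/4 I^B I^B.
Crossing each possibility with the mother I^A i and summing P(type AB): 1/4·0 + 1/2·1/4 + 1/4·1/2 = 1/4.
Similarly for Rh via the father's Rh distribution: P(Rh+) = 1/4.
Independent loci: 1/4 × 1/4 = 1/16.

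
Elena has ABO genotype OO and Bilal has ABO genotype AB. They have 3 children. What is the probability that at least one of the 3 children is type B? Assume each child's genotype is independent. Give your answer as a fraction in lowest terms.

ABO cross OO × AB → 1/2 A, 1/2 B.
So P(type B) = 1/2 per child.
P(none) = (1/2)^3 = 1/8; P(at least one) = 1 − 1/8 = 7/8.

7/8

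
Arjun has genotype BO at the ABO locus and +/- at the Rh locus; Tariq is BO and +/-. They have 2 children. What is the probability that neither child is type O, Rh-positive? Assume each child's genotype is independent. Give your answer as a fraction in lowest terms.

169/256

ABO cross BO × BO → 1/4 O, 3/4 B.
Rh cross +/- × +/- → 3/4 Rh+, 1/4 Rh-; so P(type O, Rh-positive) = 1/4 × 3/4 = 3/16 per child.
P(not type O, Rh-positive) = 13/16 for one child; (13/16)^2 = 169/256.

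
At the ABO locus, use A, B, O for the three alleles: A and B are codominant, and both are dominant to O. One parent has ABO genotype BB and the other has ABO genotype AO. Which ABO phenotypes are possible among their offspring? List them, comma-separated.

Gametes from BB × AO give offspring ABO genotypes AB, BO, i.e. phenotypes B, AB.

B, AB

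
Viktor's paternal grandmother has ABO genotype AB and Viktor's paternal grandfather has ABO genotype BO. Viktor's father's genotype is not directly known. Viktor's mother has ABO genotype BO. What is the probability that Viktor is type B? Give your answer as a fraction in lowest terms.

Viktor's father's ABO genotype from AB × BO: 1/4 AB, 1/4 AO, 1/4 BB, 1/4 BO.
Crossing each possibility with the mother BO and summing P(type B): 1/4·1/2 + 1/4·1/4 + 1/4·1 + 1/4·3/4 = 5/8.

5/8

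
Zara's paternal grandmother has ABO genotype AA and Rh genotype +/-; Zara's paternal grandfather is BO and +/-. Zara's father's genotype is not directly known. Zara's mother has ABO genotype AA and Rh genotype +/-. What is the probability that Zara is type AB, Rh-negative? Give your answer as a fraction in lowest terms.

1/16

Zara's father's ABO genotype from AA × BO: 1/2 AB, 1/2 AO.
Crossing each possibility with the mother AA and summing P(type AB): 1/2·1/2 + 1/2·0 = 1/4.
Similarly for Rh via the father's Rh distribution: P(Rh-) = 1/4.
Independent loci: 1/4 × 1/4 = 1/16.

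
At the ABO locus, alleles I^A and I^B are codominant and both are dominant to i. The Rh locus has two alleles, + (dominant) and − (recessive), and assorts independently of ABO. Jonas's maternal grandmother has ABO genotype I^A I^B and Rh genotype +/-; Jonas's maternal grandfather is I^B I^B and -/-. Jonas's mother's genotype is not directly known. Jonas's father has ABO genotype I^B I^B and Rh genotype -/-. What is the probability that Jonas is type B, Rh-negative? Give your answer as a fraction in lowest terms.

Jonas's mother's ABO genotype from I^A I^B × I^B I^B: 1/2 I^A I^B, 1/2 I^B I^B.
Crossing each possibility with the father I^B I^B and summing P(type B): 1/2·1/2 + 1/2·1 = 3/4.
Similarly for Rh via the mother's Rh distribution: P(Rh-) = 3/4.
Independent loci: 3/4 × 3/4 = 9/16.

9/16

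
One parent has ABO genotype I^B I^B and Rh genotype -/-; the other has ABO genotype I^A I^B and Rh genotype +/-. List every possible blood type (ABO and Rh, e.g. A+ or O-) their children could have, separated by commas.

B+, B-, AB+, AB-

Gametes from I^B I^B × I^A I^B give offspring ABO genotypes I^A I^B, I^B I^B, i.e. phenotypes B, AB.
Rh cross -/- × +/- → phenotypes Rh+, Rh-.
Combining independently: B+, B-, AB+, AB-.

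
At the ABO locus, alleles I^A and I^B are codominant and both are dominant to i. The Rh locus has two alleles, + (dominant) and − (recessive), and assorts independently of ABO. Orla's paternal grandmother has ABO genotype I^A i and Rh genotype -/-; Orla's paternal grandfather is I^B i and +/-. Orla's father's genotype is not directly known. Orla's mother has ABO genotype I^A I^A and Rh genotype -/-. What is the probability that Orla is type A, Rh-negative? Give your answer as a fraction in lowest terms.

9/16

Orla's father's ABO genotype from I^A i × I^B i: 1/4 I^A I^B, 1/4 I^A i, 1/4 I^B i, 1/4 i i.
Crossing each possibility with the mother I^A I^A and summing P(type A): 1/4·1/2 + 1/4·1 + 1/4·1/2 + 1/4·1 = 3/4.
Similarly for Rh via the father's Rh distribution: P(Rh-) = 3/4.
Independent loci: 3/4 × 3/4 = 9/16.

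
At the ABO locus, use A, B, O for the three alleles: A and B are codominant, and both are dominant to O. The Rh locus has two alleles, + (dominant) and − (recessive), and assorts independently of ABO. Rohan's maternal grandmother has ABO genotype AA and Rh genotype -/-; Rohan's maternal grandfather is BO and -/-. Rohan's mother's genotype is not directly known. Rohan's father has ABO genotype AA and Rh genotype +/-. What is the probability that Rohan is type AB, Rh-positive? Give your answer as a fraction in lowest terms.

Rohan's mother's ABO genotype from AA × BO: 1/2 AB, 1/2 AO.
Crossing each possibility with the father AA and summing P(type AB): 1/2·1/2 + 1/2·0 = 1/4.
Similarly for Rh via the mother's Rh distribution: P(Rh+) = 1/2.
Independent loci: 1/4 × 1/2 = 1/8.

1/8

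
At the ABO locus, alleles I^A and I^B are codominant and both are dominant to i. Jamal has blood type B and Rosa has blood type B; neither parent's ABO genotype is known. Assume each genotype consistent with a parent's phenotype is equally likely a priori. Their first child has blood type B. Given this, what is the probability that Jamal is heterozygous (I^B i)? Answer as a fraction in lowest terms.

Possible genotypes: Jamal ∈ {I^B I^B, I^B i}; Rosa ∈ {I^B I^B, I^B i}.
Weight each parental genotype pair by prior × P(type-B child):
  I^B I^B × I^B I^B: posterior weight 4/15.
  I^B I^B × I^B i: posterior weight 4/15.
  I^B i × I^B I^B: posterior weight 4/15.
  I^B i × I^B i: posterior weight 1/5.
Sum the posterior weight over pairs where Jamal is I^B i: 7/15.

7/15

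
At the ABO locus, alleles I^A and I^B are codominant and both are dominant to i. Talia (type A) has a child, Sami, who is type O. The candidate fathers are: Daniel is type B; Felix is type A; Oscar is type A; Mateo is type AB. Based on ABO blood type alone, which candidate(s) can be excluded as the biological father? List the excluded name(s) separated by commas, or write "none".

Mateo

A candidate is excluded only if no genotype consistent with his phenotype could produce a type O child with a type A mother.
Mateo (type AB): no genotype consistent with that phenotype can produce a type-O child with a type-A mother.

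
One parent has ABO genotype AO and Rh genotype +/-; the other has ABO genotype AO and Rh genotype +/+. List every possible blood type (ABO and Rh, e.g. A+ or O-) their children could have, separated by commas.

Gametes from AO × AO give offspring ABO genotypes AA, AO, OO, i.e. phenotypes O, A.
Rh cross +/- × +/+ → phenotypes Rh+.
Combining independently: O+, A+.

O+, A+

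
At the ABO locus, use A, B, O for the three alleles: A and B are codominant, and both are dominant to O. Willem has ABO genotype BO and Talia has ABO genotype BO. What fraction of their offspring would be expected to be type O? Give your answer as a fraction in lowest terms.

1/4

ABO cross BO × BO → offspring phenotypes: 1/4 O, 3/4 B.
So P(type O) = 1/4.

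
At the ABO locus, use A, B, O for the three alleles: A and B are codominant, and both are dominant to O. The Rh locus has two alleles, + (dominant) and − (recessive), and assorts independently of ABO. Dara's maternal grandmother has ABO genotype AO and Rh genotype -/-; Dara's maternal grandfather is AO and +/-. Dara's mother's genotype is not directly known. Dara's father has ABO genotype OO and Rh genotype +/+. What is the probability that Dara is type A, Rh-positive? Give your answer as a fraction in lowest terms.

1/2

Dara's mother's ABO genotype from AO × AO: 1/4 AA, 1/2 AO, 1/4 OO.
Crossing each possibility with the father OO and summing P(type A): 1/4·1 + 1/2·1/2 + 1/4·0 = 1/2.
Similarly for Rh via the mother's Rh distribution: P(Rh+) = 1.
Independent loci: 1/2 × 1 = 1/2.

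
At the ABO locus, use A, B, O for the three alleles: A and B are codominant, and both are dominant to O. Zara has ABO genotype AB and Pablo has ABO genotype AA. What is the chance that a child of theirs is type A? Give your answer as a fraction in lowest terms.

1/2

ABO cross AB × AA → offspring phenotypes: 1/2 A, 1/2 AB.
So P(type A) = 1/2.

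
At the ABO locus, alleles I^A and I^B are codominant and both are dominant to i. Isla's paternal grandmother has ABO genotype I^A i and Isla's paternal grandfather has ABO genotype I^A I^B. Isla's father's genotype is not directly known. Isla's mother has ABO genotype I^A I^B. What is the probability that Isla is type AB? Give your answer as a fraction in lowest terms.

Isla's father's ABO genotype from I^A i × I^A I^B: 1/4 I^A I^A, 1/4 I^A I^B, 1/4 I^A i, 1/4 I^B i.
Crossing each possibility with the mother I^A I^B and summing P(type AB): 1/4·1/2 + 1/4·1/2 + 1/4·1/4 + 1/4·1/4 = 3/8.

3/8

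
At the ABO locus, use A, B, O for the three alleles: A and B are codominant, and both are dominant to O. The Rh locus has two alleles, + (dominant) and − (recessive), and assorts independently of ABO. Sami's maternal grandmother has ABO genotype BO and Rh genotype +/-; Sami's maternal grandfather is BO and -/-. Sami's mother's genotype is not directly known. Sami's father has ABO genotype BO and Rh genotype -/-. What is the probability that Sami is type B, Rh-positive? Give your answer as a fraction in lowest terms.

Sami's mother's ABO genotype from BO × BO: 1/4 BB, 1/2 BO, 1/4 OO.
Crossing each possibility with the father BO and summing P(type B): 1/4·1 + 1/2·3/4 + 1/4·1/2 = 3/4.
Similarly for Rh via the mother's Rh distribution: P(Rh+) = 1/4.
Independent loci: 3/4 × 1/4 = 3/16.

3/16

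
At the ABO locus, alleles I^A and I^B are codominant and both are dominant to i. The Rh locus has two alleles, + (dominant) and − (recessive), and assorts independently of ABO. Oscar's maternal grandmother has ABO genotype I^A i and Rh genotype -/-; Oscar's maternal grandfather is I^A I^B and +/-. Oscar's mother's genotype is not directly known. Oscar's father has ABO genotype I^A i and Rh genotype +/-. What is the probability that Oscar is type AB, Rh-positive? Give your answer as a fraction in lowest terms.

Oscar's mother's ABO genotype from I^A i × I^A I^B: 1/4 I^A I^A, 1/4 I^A I^B, 1/4 I^A i, 1/4 I^B i.
Crossing each possibility with the father I^A i and summing P(type AB): 1/4·0 + 1/4·1/4 + 1/4·0 + 1/4·1/4 = 1/8.
Similarly for Rh via the mother's Rh distribution: P(Rh+) = 5/8.
Independent loci: 1/8 × 5/8 = 5/64.

5/64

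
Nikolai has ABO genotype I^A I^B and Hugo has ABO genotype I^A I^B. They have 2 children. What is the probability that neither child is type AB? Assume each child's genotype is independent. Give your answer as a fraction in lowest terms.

ABO cross I^A I^B × I^A I^B → 1/4 A, 1/4 B, 1/2 AB.
So P(type AB) = 1/2 per child.
P(not type AB) = 1/2 for one child; (1/2)^2 = 1/4.

1/4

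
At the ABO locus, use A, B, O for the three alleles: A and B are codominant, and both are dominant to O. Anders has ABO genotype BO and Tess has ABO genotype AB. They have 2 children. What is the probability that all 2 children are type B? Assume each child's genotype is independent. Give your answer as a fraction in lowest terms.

ABO cross BO × AB → 1/4 A, 1/2 B, 1/4 AB.
So P(type B) = 1/2 per child.
All 2 independent: (1/2)^2 = 1/4.

1/4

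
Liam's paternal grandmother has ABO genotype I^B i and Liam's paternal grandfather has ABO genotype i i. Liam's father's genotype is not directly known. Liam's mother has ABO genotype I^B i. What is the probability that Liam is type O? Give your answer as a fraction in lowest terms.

3/8

Liam's father's ABO genotype from I^B i × i i: 1/2 I^B i, 1/2 i i.
Crossing each possibility with the mother I^B i and summing P(type O): 1/2·1/4 + 1/2·1/2 = 3/8.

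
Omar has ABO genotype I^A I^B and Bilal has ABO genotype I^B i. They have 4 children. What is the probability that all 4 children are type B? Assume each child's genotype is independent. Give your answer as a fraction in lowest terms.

1/16

ABO cross I^A I^B × I^B i → 1/4 A, 1/2 B, 1/4 AB.
So P(type B) = 1/2 per child.
All 4 independent: (1/2)^4 = 1/16.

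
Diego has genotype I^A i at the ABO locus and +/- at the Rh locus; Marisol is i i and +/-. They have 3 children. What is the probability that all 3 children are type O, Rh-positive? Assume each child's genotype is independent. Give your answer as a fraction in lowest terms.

ABO cross I^A i × i i → 1/2 O, 1/2 A.
Rh cross +/- × +/- → 3/4 Rh+, 1/4 Rh-; so P(type O, Rh-positive) = 1/2 × 3/4 = 3/8 per child.
All 3 independent: (3/8)^3 = 27/512.

27/512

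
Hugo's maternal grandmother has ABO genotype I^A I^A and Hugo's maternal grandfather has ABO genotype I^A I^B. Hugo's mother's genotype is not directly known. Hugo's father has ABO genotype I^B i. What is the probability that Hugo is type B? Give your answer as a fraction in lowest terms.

1/4

Hugo's mother's ABO genotype from I^A I^A × I^A I^B: 1/2 I^A I^A, 1/2 I^A I^B.
Crossing each possibility with the father I^B i and summing P(type B): 1/2·0 + 1/2·1/2 = 1/4.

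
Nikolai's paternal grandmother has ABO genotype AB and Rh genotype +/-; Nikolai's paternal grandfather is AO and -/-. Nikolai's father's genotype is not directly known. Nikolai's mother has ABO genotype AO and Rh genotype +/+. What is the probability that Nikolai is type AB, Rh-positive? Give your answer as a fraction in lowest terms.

Nikolai's father's ABO genotype from AB × AO: 1/4 AA, 1/4 AB, 1/4 AO, 1/4 BO.
Crossing each possibility with the mother AO and summing P(type AB): 1/4·0 + 1/4·1/4 + 1/4·0 + 1/4·1/4 = 1/8.
Similarly for Rh via the father's Rh distribution: P(Rh+) = 1.
Independent loci: 1/8 × 1 = 1/8.

1/8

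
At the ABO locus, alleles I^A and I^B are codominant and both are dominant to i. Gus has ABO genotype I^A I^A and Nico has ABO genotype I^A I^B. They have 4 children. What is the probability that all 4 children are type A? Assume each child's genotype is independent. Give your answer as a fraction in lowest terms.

ABO cross I^A I^A × I^A I^B → 1/2 A, 1/2 AB.
So P(type A) = 1/2 per child.
All 4 independent: (1/2)^4 = 1/16.

1/16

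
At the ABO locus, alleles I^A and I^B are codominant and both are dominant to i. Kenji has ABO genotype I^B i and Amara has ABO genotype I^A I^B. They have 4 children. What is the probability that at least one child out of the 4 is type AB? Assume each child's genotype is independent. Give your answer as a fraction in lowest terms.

ABO cross I^B i × I^A I^B → 1/4 A, 1/2 B, 1/4 AB.
So P(type AB) = 1/4 per child.
P(none) = (3/4)^4 = 81/256; P(at least one) = 1 − 81/256 = 175/256.

175/256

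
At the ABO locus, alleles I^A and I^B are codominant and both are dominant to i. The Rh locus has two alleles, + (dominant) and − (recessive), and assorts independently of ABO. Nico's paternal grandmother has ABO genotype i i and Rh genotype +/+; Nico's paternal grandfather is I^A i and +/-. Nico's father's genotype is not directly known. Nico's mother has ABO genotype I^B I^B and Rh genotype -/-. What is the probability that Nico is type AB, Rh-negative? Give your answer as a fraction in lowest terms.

1/16

Nico's father's ABO genotype from i i × I^A i: 1/2 I^A i, 1/2 i i.
Crossing each possibility with the mother I^B I^B and summing P(type AB): 1/2·1/2 + 1/2·0 = 1/4.
Similarly for Rh via the father's Rh distribution: P(Rh-) = 1/4.
Independent loci: 1/4 × 1/4 = 1/16.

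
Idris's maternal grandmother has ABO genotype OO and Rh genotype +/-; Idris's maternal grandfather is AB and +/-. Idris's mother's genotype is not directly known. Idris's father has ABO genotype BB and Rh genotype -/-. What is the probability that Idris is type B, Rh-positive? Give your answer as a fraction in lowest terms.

3/8

Idris's mother's ABO genotype from OO × AB: 1/2 AO, 1/2 BO.
Crossing each possibility with the father BB and summing P(type B): 1/2·1/2 + 1/2·1 = 3/4.
Similarly for Rh via the mother's Rh distribution: P(Rh+) = 1/2.
Independent loci: 3/4 × 1/2 = 3/8.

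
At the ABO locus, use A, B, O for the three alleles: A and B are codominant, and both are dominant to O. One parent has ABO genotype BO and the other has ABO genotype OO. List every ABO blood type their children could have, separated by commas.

Gametes from BO × OO give offspring ABO genotypes BO, OO, i.e. phenotypes O, B.

O, B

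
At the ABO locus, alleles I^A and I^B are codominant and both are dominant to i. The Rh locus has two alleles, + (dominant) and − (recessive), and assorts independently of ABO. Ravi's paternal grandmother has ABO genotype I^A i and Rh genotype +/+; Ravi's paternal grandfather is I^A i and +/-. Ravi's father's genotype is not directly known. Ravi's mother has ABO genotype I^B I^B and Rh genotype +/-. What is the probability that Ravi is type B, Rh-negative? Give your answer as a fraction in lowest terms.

Ravi's father's ABO genotype from I^A i × I^A i: 1/4 I^A I^A, 1/2 I^A i, 1/4 i i.
Crossing each possibility with the mother I^B I^B and summing P(type B): 1/4·0 + 1/2·1/2 + 1/4·1 = 1/2.
Similarly for Rh via the father's Rh distribution: P(Rh-) = 1/8.
Independent loci: 1/2 × 1/8 = 1/16.

1/16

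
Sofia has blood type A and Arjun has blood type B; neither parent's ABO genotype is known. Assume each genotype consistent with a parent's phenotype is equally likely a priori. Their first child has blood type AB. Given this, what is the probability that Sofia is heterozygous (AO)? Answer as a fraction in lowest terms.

Possible genotypes: Sofia ∈ {AA, AO}; Arjun ∈ {BB, BO}.
Weight each parental genotype pair by prior × P(type-AB child):
  AA × BB: posterior weight 4/9.
  AA × BO: posterior weight 2/9.
  AO × BB: posterior weight 2/9.
  AO × BO: posterior weight 1/9.
Sum the posterior weight over pairs where Sofia is AO: 1/3.

1/3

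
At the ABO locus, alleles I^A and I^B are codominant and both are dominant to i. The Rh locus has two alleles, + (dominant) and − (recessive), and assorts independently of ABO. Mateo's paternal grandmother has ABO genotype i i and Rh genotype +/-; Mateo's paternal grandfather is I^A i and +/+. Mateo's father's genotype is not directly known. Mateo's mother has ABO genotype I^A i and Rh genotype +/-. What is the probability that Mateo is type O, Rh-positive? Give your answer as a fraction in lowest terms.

21/64

Mateo's father's ABO genotype from i i × I^A i: 1/2 I^A i, 1/2 i i.
Crossing each possibility with the mother I^A i and summing P(type O): 1/2·1/4 + 1/2·1/2 = 3/8.
Similarly for Rh via the father's Rh distribution: P(Rh+) = 7/8.
Independent loci: 3/8 × 7/8 = 21/64.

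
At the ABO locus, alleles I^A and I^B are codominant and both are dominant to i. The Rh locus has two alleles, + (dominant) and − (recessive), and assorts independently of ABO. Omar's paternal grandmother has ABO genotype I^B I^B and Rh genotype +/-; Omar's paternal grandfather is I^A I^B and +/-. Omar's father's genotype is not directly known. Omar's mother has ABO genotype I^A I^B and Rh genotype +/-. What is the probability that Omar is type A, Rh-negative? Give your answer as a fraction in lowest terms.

Omar's father's ABO genotype from I^B I^B × I^A I^B: 1/2 I^A I^B, 1/2 I^B I^B.
Crossing each possibility with the mother I^A I^B and summing P(type A): 1/2·1/4 + 1/2·0 = 1/8.
Similarly for Rh via the father's Rh distribution: P(Rh-) = 1/4.
Independent loci: 1/8 × 1/4 = 1/32.

1/32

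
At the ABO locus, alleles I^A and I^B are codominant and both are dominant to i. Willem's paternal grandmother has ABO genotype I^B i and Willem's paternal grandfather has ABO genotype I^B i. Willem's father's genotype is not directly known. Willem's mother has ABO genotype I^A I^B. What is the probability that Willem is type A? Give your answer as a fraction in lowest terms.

Willem's father's ABO genotype from I^B i × I^B i: 1/4 I^B I^B, 1/2 I^B i, 1/4 i i.
Crossing each possibility with the mother I^A I^B and summing P(type A): 1/4·0 + 1/2·1/4 + 1/4·1/2 = 1/4.

1/4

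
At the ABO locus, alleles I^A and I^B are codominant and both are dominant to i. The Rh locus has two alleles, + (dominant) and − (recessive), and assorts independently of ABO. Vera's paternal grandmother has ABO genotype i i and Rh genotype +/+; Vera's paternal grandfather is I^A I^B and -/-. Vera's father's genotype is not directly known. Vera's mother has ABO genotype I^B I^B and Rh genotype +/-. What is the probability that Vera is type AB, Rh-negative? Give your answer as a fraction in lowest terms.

Vera's father's ABO genotype from i i × I^A I^B: 1/2 I^A i, 1/2 I^B i.
Crossing each possibility with the mother I^B I^B and summing P(type AB): 1/2·1/2 + 1/2·0 = 1/4.
Similarly for Rh via the father's Rh distribution: P(Rh-) = 1/4.
Independent loci: 1/4 × 1/4 = 1/16.

1/16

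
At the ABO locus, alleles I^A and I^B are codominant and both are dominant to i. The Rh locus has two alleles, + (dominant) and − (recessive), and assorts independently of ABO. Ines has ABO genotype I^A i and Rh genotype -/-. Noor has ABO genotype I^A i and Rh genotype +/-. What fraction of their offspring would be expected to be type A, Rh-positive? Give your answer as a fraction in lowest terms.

3/8

ABO cross I^A i × I^A i → offspring phenotypes: 1/4 O, 3/4 A.
Rh cross -/- × +/- → 1/2 Rh+, 1/2 Rh-.
Independent loci: P(type A, Rh-positive) = 3/4 × 1/2 = 3/8.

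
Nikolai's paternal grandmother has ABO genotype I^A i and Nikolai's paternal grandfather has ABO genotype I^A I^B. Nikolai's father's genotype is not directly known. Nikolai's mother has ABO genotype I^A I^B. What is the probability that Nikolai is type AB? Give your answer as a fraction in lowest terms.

Nikolai's father's ABO genotype from I^A i × I^A I^B: 1/4 I^A I^A, 1/4 I^A I^B, 1/4 I^A i, 1/4 I^B i.
Crossing each possibility with the mother I^A I^B and summing P(type AB): 1/4·1/2 + 1/4·1/2 + 1/4·1/4 + 1/4·1/4 = 3/8.

3/8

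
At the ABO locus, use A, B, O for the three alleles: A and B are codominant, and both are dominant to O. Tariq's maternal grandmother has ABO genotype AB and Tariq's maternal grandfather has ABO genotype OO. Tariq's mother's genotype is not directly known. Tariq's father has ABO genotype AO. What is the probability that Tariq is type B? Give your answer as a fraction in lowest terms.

1/8

Tariq's mother's ABO genotype from AB × OO: 1/2 AO, 1/2 BO.
Crossing each possibility with the father AO and summing P(type B): 1/2·0 + 1/2·1/4 = 1/8.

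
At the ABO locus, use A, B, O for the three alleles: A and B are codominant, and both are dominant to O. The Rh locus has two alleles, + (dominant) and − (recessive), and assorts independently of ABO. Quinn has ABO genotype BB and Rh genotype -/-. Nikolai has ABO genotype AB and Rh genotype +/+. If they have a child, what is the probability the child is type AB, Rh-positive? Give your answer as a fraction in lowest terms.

ABO cross BB × AB → offspring phenotypes: 1/2 B, 1/2 AB.
Rh cross -/- × +/+ → 1 Rh+.
Independent loci: P(type AB, Rh-positive) = 1/2 × 1 = 1/2.

1/2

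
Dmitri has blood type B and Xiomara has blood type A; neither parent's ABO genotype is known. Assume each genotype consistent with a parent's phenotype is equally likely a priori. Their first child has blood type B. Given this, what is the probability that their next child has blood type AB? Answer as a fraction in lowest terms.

Possible genotypes: Dmitri ∈ {BB, BO}; Xiomara ∈ {AA, AO}.
Weight each parental genotype pair by prior × P(type-B child):
  BB × AO: posterior weight 2/3; P(next child type AB) = 1/2.
  BO × AO: posterior weight 1/3; P(next child type AB) = 1/4.
Weighted sum = 5/12.

5/12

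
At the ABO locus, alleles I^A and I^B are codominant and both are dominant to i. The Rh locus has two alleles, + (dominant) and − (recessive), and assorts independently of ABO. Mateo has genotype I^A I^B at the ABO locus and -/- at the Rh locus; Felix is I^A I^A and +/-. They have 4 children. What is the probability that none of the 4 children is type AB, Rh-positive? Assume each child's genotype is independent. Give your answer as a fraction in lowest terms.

81/256

ABO cross I^A I^B × I^A I^A → 1/2 A, 1/2 AB.
Rh cross -/- × +/- → 1/2 Rh+, 1/2 Rh-; so P(type AB, Rh-positive) = 1/2 × 1/2 = 1/4 per child.
P(not type AB, Rh-positive) = 3/4 for one child; (3/4)^4 = 81/256.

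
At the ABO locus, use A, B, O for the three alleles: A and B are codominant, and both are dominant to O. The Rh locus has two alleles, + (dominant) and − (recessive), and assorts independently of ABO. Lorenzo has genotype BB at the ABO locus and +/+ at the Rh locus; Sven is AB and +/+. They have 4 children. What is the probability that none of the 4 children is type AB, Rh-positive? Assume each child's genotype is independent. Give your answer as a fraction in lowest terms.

ABO cross BB × AB → 1/2 B, 1/2 AB.
Rh cross +/+ × +/+ → 1 Rh+; so P(type AB, Rh-positive) = 1/2 × 1 = 1/2 per child.
P(not type AB, Rh-positive) = 1/2 for one child; (1/2)^4 = 1/16.

1/16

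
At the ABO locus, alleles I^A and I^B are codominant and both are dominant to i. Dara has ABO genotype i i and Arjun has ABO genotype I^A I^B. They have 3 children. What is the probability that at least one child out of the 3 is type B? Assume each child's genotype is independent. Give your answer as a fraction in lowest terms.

ABO cross i i × I^A I^B → 1/2 A, 1/2 B.
So P(type B) = 1/2 per child.
P(none) = (1/2)^3 = 1/8; P(at least one) = 1 − 1/8 = 7/8.

7/8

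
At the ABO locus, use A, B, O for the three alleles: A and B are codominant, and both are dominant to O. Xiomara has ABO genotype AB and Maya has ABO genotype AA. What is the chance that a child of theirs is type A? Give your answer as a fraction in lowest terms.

ABO cross AB × AA → offspring phenotypes: 1/2 A, 1/2 AB.
So P(type A) = 1/2.

1/2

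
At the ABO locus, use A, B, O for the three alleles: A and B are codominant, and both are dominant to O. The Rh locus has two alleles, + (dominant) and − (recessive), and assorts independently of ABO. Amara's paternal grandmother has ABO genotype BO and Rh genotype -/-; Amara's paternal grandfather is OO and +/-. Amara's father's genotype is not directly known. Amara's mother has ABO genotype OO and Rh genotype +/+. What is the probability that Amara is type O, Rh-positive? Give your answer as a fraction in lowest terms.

Amara's father's ABO genotype from BO × OO: 1/2 BO, 1/2 OO.
Crossing each possibility with the mother OO and summing P(type O): 1/2·1/2 + 1/2·1 = 3/4.
Similarly for Rh via the father's Rh distribution: P(Rh+) = 1.
Independent loci: 3/4 × 1 = 3/4.

3/4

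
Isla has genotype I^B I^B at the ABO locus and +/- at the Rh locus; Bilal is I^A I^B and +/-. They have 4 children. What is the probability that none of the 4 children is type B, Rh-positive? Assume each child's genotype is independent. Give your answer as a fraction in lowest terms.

ABO cross I^B I^B × I^A I^B → 1/2 B, 1/2 AB.
Rh cross +/- × +/- → 3/4 Rh+, 1/4 Rh-; so P(type B, Rh-positive) = 1/2 × 3/4 = 3/8 per child.
P(not type B, Rh-positive) = 5/8 for one child; (5/8)^4 = 625/4096.

625/4096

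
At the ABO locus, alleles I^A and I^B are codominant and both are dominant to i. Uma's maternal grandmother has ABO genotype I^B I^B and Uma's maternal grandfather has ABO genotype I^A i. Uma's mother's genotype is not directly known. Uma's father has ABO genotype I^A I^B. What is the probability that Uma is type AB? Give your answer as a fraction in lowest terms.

3/8

Uma's mother's ABO genotype from I^B I^B × I^A i: 1/2 I^A I^B, 1/2 I^B i.
Crossing each possibility with the father I^A I^B and summing P(type AB): 1/2·1/2 + 1/2·1/4 = 3/8.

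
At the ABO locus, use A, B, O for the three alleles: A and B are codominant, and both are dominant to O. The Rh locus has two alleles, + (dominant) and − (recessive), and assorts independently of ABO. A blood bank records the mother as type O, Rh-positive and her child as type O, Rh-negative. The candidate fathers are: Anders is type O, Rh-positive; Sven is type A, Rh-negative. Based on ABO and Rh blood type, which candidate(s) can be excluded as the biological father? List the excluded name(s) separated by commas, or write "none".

A candidate is excluded only if no genotype consistent with his phenotype could produce a type O, Rh-negative child with a type O, Rh-positive mother.
Every candidate has at least one consistent genotype combination, so none can be excluded.

none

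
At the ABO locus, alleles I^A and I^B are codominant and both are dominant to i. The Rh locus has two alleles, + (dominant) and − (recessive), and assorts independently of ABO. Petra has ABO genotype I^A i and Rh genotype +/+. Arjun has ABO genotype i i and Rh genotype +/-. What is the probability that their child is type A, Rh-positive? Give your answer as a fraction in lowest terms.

1/2

ABO cross I^A i × i i → offspring phenotypes: 1/2 O, 1/2 A.
Rh cross +/+ × +/- → 1 Rh+.
Independent loci: P(type A, Rh-positive) = 1/2 × 1 = 1/2.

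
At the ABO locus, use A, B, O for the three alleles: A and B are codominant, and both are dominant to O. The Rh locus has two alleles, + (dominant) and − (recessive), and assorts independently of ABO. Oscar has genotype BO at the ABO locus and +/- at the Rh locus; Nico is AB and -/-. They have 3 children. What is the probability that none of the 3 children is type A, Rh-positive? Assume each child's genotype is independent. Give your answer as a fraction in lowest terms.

343/512

ABO cross BO × AB → 1/4 A, 1/2 B, 1/4 AB.
Rh cross +/- × -/- → 1/2 Rh+, 1/2 Rh-; so P(type A, Rh-positive) = 1/4 × 1/2 = 1/8 per child.
P(not type A, Rh-positive) = 7/8 for one child; (7/8)^3 = 343/512.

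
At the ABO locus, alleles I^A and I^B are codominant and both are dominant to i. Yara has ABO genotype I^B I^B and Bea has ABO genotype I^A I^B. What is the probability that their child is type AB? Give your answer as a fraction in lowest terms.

ABO cross I^B I^B × I^A I^B → offspring phenotypes: 1/2 B, 1/2 AB.
So P(type AB) = 1/2.

1/2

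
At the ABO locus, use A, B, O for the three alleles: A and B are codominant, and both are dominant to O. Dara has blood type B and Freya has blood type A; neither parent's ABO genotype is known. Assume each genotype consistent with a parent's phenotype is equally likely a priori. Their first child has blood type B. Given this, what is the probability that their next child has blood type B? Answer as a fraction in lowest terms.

5/12

Possible genotypes: Dara ∈ {BB, BO}; Freya ∈ {AA, AO}.
Weight each parental genotype pair by prior × P(type-B child):
  BB × AO: posterior weight 2/3; P(next child type B) = 1/2.
  BO × AO: posterior weight 1/3; P(next child type B) = 1/4.
Weighted sum = 5/12.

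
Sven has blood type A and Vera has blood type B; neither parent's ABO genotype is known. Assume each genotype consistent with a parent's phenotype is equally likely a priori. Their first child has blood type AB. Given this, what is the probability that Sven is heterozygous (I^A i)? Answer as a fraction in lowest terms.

1/3

Possible genotypes: Sven ∈ {I^A I^A, I^A i}; Vera ∈ {I^B I^B, I^B i}.
Weight each parental genotype pair by prior × P(type-AB child):
  I^A I^A × I^B I^B: posterior weight 4/9.
  I^A I^A × I^B i: posterior weight 2/9.
  I^A i × I^B I^B: posterior weight 2/9.
  I^A i × I^B i: posterior weight 1/9.
Sum the posterior weight over pairs where Sven is I^A i: 1/3.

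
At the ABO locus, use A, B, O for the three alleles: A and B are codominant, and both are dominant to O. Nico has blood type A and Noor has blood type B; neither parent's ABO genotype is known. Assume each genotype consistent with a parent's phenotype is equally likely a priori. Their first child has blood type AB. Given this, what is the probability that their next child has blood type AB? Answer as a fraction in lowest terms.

Possible genotypes: Nico ∈ {AA, AO}; Noor ∈ {BB, BO}.
Weight each parental genotype pair by prior × P(type-AB child):
  AA × BB: posterior weight 4/9; P(next child type AB) = 1.
  AA × BO: posterior weight 2/9; P(next child type AB) = 1/2.
  AO × BB: posterior weight 2/9; P(next child type AB) = 1/2.
  AO × BO: posterior weight 1/9; P(next child type AB) = 1/4.
Weighted sum = 25/36.

25/36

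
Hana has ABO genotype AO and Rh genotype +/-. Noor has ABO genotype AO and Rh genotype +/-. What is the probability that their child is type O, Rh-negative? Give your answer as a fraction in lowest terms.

1/16

ABO cross AO × AO → offspring phenotypes: 1/4 O, 3/4 A.
Rh cross +/- × +/- → 3/4 Rh+, 1/4 Rh-.
Independent loci: P(type O, Rh-negative) = 1/4 × 1/4 = 1/16.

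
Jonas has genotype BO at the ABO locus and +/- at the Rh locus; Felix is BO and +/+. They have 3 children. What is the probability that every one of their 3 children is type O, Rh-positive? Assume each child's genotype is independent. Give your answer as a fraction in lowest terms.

1/64

ABO cross BO × BO → 1/4 O, 3/4 B.
Rh cross +/- × +/+ → 1 Rh+; so P(type O, Rh-positive) = 1/4 × 1 = 1/4 per child.
All 3 independent: (1/4)^3 = 1/64.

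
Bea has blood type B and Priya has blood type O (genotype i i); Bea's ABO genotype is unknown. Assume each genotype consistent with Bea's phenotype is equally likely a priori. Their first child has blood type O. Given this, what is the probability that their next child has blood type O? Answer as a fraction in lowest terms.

Possible genotypes: Bea ∈ {I^B I^B, I^B i}; Priya ∈ {i i}.
Weight each parental genotype pair by prior × P(type-O child):
  I^B i × i i: posterior weight 1; P(next child type O) = 1/2.
Weighted sum = 1/2.

1/2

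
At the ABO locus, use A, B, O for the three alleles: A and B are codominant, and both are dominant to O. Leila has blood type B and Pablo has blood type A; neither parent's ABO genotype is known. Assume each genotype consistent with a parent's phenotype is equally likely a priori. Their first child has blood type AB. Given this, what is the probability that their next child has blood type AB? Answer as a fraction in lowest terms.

Possible genotypes: Leila ∈ {BB, BO}; Pablo ∈ {AA, AO}.
Weight each parental genotype pair by prior × P(type-AB child):
  BB × AA: posterior weight 4/9; P(next child type AB) = 1.
  BB × AO: posterior weight 2/9; P(next child type AB) = 1/2.
  BO × AA: posterior weight 2/9; P(next child type AB) = 1/2.
  BO × AO: posterior weight 1/9; P(next child type AB) = 1/4.
Weighted sum = 25/36.

25/36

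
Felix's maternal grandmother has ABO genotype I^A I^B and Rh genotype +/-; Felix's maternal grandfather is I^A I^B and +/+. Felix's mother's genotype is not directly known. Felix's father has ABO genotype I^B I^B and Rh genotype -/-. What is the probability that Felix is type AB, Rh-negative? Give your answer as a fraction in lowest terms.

1/8

Felix's mother's ABO genotype from I^A I^B × I^A I^B: 1/4 I^A I^A, 1/2 I^A I^B, 1/4 I^B I^B.
Crossing each possibility with the father I^B I^B and summing P(type AB): 1/4·1 + 1/2·1/2 + 1/4·0 = 1/2.
Similarly for Rh via the mother's Rh distribution: P(Rh-) = 1/4.
Independent loci: 1/2 × 1/4 = 1/8.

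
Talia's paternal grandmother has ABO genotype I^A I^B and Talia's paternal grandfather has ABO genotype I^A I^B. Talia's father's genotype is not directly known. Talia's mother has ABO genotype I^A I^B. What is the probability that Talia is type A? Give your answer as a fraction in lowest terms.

1/4

Talia's father's ABO genotype from I^A I^B × I^A I^B: 1/4 I^A I^A, 1/2 I^A I^B, 1/4 I^B I^B.
Crossing each possibility with the mother I^A I^B and summing P(type A): 1/4·1/2 + 1/2·1/4 + 1/4·0 = 1/4.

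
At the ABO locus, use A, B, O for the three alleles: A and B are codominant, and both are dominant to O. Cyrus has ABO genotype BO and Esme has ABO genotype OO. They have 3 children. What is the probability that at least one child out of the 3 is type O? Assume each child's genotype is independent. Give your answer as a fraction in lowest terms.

7/8

ABO cross BO × OO → 1/2 O, 1/2 B.
So P(type O) = 1/2 per child.
P(none) = (1/2)^3 = 1/8; P(at least one) = 1 − 1/8 = 7/8.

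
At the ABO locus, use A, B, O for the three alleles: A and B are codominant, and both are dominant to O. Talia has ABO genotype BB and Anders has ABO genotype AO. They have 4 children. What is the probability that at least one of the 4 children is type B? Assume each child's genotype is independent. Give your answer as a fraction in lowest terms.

15/16

ABO cross BB × AO → 1/2 B, 1/2 AB.
So P(type B) = 1/2 per child.
P(none) = (1/2)^4 = 1/16; P(at least one) = 1 − 1/16 = 15/16.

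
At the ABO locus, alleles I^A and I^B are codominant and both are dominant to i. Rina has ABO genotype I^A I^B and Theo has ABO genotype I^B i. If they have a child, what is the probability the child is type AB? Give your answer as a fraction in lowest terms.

1/4

ABO cross I^A I^B × I^B i → offspring phenotypes: 1/4 A, 1/2 B, 1/4 AB.
So P(type AB) = 1/4.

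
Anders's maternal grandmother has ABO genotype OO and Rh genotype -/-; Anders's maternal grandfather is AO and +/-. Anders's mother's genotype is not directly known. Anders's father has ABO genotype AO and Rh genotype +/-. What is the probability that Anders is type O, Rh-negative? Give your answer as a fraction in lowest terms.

Anders's mother's ABO genotype from OO × AO: 1/2 AO, 1/2 OO.
Crossing each possibility with the father AO and summing P(type O): 1/2·1/4 + 1/2·1/2 = 3/8.
Similarly for Rh via the mother's Rh distribution: P(Rh-) = 3/8.
Independent loci: 3/8 × 3/8 = 9/64.

9/64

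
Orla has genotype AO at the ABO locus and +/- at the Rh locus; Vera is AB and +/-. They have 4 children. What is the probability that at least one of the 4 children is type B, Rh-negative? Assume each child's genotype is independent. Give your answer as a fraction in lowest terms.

ABO cross AO × AB → 1/2 A, 1/4 B, 1/4 AB.
Rh cross +/- × +/- → 3/4 Rh+, 1/4 Rh-; so P(type B, Rh-negative) = 1/4 × 1/4 = 1/16 per child.
P(none) = (15/16)^4 = 50625/65536; P(at least one) = 1 − 50625/65536 = 14911/65536.

14911/65536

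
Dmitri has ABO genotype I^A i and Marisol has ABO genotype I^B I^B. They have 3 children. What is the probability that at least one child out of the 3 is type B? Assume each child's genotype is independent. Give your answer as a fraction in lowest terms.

ABO cross I^A i × I^B I^B → 1/2 B, 1/2 AB.
So P(type B) = 1/2 per child.
P(none) = (1/2)^3 = 1/8; P(at least one) = 1 − 1/8 = 7/8.

7/8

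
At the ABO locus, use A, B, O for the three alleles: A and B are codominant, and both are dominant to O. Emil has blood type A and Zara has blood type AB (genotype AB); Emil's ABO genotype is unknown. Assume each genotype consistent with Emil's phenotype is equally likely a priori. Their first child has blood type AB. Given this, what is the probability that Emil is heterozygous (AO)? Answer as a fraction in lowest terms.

Possible genotypes: Emil ∈ {AA, AO}; Zara ∈ {AB}.
Weight each parental genotype pair by prior × P(type-AB child):
  AA × AB: posterior weight 2/3.
  AO × AB: posterior weight 1/3.
Sum the posterior weight over pairs where Emil is AO: 1/3.

1/3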